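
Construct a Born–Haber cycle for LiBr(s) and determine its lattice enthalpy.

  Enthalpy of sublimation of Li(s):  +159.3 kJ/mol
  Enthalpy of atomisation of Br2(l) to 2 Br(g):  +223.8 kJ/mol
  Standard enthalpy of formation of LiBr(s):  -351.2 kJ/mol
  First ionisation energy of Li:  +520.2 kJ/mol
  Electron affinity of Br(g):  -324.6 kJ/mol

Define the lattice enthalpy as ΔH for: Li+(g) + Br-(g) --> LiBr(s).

U = -818.0 kJ/mol

ΔHf° = 1·ΔHsub + 1·(ΣIE) + 1/2·D(Br2) + 1·EA + U
-351.2 = 1·(+159.3) + 1·(+520.2) + 1/2·(+223.8) + 1·(-324.6) + U
U = -351.2 − (+466.8) = -818.0 kJ/mol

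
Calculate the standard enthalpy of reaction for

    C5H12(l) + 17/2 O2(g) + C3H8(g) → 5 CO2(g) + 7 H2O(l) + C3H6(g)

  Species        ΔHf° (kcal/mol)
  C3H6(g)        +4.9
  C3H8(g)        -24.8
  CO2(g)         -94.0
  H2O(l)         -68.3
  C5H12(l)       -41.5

ΔH_rxn = -876.9 kcal/mol

Products: 5·(-94.0) + 7·(-68.3) + 1·(+4.9) = -943.2
Reactants: 1·(-41.5) + 17/2·(+0.0) + 1·(-24.8) = -66.3
ΔH_rxn = (-943.2) − (-66.3) = -876.9 kcal/mol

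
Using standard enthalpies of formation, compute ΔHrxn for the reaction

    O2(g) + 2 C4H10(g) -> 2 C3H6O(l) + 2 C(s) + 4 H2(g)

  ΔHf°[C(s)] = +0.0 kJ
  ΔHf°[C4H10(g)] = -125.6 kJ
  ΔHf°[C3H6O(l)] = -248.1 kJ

Products: 2·(-248.1) + 2·(+0.0) + 4·(+0.0) = -496.2
Reactants: 1·(+0.0) + 2·(-125.6) = -251.2
ΔHrxn = (-496.2) − (-251.2) = -245.0 kJ

ΔHrxn = -245.0 kJ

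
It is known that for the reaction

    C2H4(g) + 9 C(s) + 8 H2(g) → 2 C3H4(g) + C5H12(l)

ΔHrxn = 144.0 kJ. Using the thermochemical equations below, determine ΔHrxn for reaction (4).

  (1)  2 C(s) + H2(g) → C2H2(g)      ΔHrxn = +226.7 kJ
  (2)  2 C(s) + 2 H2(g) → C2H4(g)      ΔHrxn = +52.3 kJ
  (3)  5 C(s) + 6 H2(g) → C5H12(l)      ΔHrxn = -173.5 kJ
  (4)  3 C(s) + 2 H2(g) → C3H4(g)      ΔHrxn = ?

(1): not needed (C2H2(g) appears nowhere else).
(2) reversed (reverse to put C2H4(g) on the reactant side): -52.3 kJ
(3) as written (C5H12(l) already on the product side): -173.5 kJ
(4) × 2 (×2 to match 2 C3H4(g) in the target): contributes 2·x
+144.0 = (-52.3) + (-173.5) + 2·x
x = (+144.0 − (-225.8)) / (2) = 184.9 kJ

ΔHrxn = 184.9 kJ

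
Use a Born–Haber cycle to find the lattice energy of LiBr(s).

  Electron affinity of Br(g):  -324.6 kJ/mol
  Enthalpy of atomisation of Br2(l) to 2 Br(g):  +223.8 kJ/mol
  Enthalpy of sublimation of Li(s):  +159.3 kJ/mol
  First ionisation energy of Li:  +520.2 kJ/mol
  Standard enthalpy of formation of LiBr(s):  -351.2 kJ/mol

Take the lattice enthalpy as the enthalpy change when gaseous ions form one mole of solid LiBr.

U = -818.0 kJ/mol

ΔHf° = 1·ΔHsub + 1·(ΣIE) + 1/2·D(Br2) + 1·EA + U
-351.2 = 1·(+159.3) + 1·(+520.2) + 1/2·(+223.8) + 1·(-324.6) + U
U = -351.2 − (+466.8) = -818.0 kJ/mol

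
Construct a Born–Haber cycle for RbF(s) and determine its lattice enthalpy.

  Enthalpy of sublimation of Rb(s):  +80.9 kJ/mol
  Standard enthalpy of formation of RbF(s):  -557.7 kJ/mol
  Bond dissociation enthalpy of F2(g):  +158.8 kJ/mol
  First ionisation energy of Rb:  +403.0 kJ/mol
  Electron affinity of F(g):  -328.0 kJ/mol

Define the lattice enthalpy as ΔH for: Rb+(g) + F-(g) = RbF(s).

ΔHf° = 1·ΔHsub + 1·(ΣIE) + 1/2·D(F2) + 1·EA + U
-557.7 = 1·(+80.9) + 1·(+403.0) + 1/2·(+158.8) + 1·(-328.0) + U
U = -557.7 − (+235.3) = -793.0 kJ/mol

U = -793.0 kJ/mol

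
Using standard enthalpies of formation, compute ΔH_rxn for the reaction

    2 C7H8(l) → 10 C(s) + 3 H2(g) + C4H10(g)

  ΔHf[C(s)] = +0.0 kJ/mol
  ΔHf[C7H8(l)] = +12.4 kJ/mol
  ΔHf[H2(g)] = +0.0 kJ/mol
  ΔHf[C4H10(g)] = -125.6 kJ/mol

ΔH°rxn = Σ nΔHf°(products) − Σ nΔHf°(reactants).
Products: 10·(+0.0) + 3·(+0.0) + 1·(-125.6) = -125.6
Reactants: 2·(+12.4) = +24.8
ΔH_rxn = (-125.6) − (+24.8) = -150.4 kJ/mol

ΔH_rxn = -150.4 kJ/mol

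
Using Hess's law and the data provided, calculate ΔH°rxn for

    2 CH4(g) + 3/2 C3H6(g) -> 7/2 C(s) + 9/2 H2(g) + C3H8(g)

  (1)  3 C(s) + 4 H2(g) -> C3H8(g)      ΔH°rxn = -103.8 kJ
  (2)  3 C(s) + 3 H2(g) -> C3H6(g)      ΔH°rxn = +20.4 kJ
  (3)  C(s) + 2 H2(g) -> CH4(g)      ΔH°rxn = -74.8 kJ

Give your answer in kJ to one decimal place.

(1) as written (C3H8(g) already on the product side): -103.8 kJ
(2) reversed and × 3/2 (C3H6(g) must end up as a reactant; scale by 3/2 for the 3/2 C3H6(g)): (-3/2)·(+20.4) = -30.6 kJ
(3) reversed and × 2 (CH4(g) must end up as a reactant; ×2 to match 2 CH4(g) in the target): (-2)·(-74.8) = +149.6 kJ
Since enthalpy is a state function, ΔH°rxn = (-103.8) + (-30.6) + (+149.6) = 15.2 kJ

ΔH°rxn = 15.2 kJ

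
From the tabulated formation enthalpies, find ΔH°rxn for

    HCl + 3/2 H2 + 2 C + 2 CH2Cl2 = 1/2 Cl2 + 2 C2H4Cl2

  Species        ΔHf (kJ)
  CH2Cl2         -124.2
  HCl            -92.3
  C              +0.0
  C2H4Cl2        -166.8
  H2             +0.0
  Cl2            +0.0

ΔH°rxn = 7.1 kJ

Products: 1/2·(+0.0) + 2·(-166.8) = -333.6
Reactants: 1·(-92.3) + 3/2·(+0.0) + 2·(+0.0) + 2·(-124.2) = -340.7
ΔH°rxn = (-333.6) − (-340.7) = 7.1 kJ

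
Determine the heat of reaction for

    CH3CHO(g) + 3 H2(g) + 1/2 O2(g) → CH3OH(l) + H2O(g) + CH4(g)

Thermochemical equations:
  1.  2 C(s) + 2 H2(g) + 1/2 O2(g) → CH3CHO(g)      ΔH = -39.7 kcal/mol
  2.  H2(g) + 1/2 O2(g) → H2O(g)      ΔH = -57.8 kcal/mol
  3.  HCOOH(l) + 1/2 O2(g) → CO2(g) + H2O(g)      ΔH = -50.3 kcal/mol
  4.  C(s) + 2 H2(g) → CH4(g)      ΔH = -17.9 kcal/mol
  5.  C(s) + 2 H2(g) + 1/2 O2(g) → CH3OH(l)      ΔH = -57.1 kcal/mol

eq. 1 reversed: +39.7 kcal/mol
eq. 2 as written: -57.8 kcal/mol
eq. 3: not needed.
eq. 4 as written: -17.9 kcal/mol
eq. 5 as written: -57.1 kcal/mol
ΔH = (+39.7) + (-57.8) + (-17.9) + (-57.1) = -93.1 kcal/mol

ΔH = -93.1 kcal/mol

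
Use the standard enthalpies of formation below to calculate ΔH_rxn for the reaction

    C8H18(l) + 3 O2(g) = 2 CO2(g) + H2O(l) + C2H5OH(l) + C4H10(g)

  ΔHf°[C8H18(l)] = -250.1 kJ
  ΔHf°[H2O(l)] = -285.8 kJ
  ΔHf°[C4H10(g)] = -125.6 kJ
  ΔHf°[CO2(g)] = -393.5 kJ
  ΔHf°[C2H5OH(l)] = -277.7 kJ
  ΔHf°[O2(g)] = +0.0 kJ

Products: 2·(-393.5) + 1·(-285.8) + 1·(-277.7) + 1·(-125.6) = -1476.1
Reactants: 1·(-250.1) + 3·(+0.0) = -250.1
ΔH_rxn = (-1476.1) − (-250.1) = -1226.0 kJ

ΔH_rxn = -1226.0 kJ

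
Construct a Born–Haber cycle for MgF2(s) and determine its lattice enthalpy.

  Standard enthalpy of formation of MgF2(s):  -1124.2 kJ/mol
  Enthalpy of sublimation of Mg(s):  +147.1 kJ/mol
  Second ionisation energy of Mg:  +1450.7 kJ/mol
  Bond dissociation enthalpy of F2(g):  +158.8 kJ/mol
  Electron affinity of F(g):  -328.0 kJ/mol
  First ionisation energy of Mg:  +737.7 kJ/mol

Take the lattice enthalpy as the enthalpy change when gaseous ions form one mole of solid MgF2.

ΔHf° = 1·ΔHsub + 1·(ΣIE) + 1·D(F2) + 2·EA + U
-1124.2 = 1·(+147.1) + 1·(+2188.4) + 1·(+158.8) + 2·(-328.0) + U
U = -1124.2 − (+1838.3) = -2962.5 kJ/mol

U = -2962.5 kJ/mol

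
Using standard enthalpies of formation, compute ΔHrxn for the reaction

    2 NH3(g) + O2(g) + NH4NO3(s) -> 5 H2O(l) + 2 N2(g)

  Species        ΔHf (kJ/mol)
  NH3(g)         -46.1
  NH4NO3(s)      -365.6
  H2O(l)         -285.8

ΔH°rxn = Σ nΔHf°(products) − Σ nΔHf°(reactants).
Products: 5·(-285.8) + 2·(+0.0) = -1429.0
Reactants: 2·(-46.1) + 1·(+0.0) + 1·(-365.6) = -457.8
ΔHrxn = (-1429.0) − (-457.8) = -971.2 kJ/mol

ΔHrxn = -971.2 kJ/mol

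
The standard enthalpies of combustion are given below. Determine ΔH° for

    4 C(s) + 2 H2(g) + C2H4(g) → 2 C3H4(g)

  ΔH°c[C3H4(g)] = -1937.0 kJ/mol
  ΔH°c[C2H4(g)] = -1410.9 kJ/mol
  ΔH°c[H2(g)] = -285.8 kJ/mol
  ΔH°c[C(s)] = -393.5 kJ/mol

ΔH° = 317.5 kJ/mol

With combustion enthalpies, reactants minus products:
= [4·(-393.5) + 2·(-285.8) + 1·(-1410.9)] − [2·(-1937.0)]
= 317.5 kJ/mol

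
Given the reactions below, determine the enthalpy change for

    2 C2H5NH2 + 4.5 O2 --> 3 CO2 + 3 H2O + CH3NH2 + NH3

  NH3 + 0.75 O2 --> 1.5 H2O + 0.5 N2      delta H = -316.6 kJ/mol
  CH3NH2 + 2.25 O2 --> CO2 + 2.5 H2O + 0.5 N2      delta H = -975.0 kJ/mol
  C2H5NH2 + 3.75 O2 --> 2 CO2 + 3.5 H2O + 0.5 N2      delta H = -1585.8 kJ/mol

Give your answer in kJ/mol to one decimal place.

delta H = -1880.0 kJ/mol

equation 1 reversed: +316.6 kJ/mol
equation 2 reversed: +975.0 kJ/mol
equation 3 × 2: (2)·(-1585.8) = -3171.6 kJ/mol
delta H = (-1)·(-316.6) + (-1)·(-975.0) + (2)·(-1585.8) = -1880.0 kJ/mol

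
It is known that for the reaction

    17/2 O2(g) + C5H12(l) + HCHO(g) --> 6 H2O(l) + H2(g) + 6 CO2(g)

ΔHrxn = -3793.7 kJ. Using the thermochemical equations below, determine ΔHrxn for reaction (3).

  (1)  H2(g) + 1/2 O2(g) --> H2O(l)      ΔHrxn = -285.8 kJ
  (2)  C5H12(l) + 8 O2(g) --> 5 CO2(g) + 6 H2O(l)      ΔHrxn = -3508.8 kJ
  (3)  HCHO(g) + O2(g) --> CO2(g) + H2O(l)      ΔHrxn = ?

ΔHrxn = -570.7 kJ

(1) reversed (H2(g) must end up as a product): +285.8 kJ
(2) as written (C5H12(l) already on the reactant side): -3508.8 kJ
(3) as written (HCHO(g) already on the reactant side): contributes x
-3793.7 = (+285.8) + (-3508.8) + x
x = (-3793.7 − (-3223.0)) / (1) = -570.7 kJ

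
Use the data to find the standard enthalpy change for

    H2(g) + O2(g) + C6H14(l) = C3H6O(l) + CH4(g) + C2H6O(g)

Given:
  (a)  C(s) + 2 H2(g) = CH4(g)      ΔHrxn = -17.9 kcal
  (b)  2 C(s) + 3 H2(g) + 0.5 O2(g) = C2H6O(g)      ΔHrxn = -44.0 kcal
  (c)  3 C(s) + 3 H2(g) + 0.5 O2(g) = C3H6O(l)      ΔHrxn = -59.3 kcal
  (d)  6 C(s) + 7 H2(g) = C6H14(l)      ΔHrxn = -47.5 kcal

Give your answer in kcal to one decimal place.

ΔHrxn = -73.7 kcal

(a) as written: -17.9 kcal
(b) as written: -44.0 kcal
(c) as written: -59.3 kcal
(d) reversed: +47.5 kcal
ΔHrxn = (-17.9) + (-44.0) + (-59.3) + (+47.5) = -73.7 kcal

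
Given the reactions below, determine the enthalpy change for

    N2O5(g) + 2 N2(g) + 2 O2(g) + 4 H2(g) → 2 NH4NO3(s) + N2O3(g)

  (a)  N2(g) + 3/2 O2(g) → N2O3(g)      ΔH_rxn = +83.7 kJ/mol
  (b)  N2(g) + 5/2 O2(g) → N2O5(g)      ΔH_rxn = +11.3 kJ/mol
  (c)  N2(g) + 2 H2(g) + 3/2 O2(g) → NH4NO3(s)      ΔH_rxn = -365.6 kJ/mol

(a) as written: +83.7 kJ/mol
(b) reversed: -11.3 kJ/mol
(c) × 2: (2)·(-365.6) = -731.2 kJ/mol
Since enthalpy is a state function, ΔH_rxn = (+83.7) + (-11.3) + (-731.2) = -658.8 kJ/mol

ΔH_rxn = -658.8 kJ/mol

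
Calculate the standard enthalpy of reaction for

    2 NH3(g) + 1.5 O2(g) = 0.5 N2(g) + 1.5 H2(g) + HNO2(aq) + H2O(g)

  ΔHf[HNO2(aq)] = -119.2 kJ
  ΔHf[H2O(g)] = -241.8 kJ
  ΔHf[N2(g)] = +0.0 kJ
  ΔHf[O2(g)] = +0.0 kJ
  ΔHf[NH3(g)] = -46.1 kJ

Products: 1/2·(+0.0) + 3/2·(+0.0) + 1·(-119.2) + 1·(-241.8) = -361.0
Reactants: 2·(-46.1) + 3/2·(+0.0) = -92.2
ΔH° = (-361.0) − (-92.2) = -268.8 kJ

ΔH° = -268.8 kJ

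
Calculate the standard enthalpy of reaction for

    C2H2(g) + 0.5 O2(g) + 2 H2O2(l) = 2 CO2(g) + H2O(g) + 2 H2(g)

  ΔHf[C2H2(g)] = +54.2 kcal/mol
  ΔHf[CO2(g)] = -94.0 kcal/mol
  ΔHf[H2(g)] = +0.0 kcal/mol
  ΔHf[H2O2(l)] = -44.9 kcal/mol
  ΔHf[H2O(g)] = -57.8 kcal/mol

Products: 2·(-94.0) + 1·(-57.8) + 2·(+0.0) = -245.8
Reactants: 1·(+54.2) + 1/2·(+0.0) + 2·(-44.9) = -35.6
ΔH° = (-245.8) − (-35.6) = -210.2 kcal/mol

ΔH° = -210.2 kcal/mol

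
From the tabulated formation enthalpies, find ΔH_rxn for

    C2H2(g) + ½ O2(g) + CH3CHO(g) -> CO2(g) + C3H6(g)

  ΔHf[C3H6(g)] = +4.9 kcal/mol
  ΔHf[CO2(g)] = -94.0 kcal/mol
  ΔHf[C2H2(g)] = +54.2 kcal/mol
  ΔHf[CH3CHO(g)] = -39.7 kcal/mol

Products: 1·(-94.0) + 1·(+4.9) = -89.1
Reactants: 1·(+54.2) + 1/2·(+0.0) + 1·(-39.7) = +14.5
ΔH_rxn = (-89.1) − (+14.5) = -103.6 kcal/mol

ΔH_rxn = -103.6 kcal/mol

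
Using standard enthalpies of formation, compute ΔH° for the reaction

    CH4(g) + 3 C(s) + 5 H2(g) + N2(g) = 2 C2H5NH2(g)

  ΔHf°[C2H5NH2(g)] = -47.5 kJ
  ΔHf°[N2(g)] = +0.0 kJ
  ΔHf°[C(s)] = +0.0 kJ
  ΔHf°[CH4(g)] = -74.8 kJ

ΔH° = -20.2 kJ

Products: 2·(-47.5) = -95.0
Reactants: 1·(-74.8) + 3·(+0.0) + 5·(+0.0) + 1·(+0.0) = -74.8
ΔH° = (-95.0) − (-74.8) = -20.2 kJ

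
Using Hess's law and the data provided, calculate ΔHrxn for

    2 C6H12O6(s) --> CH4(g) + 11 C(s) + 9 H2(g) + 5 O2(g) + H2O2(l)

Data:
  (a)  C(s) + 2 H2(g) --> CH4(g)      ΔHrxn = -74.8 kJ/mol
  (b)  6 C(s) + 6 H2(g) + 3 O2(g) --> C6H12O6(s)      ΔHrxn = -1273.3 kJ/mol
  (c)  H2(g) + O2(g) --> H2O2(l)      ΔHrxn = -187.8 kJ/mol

(a) as written: -74.8 kJ/mol
(b) reversed and × 2: (-2)·(-1273.3) = +2546.6 kJ/mol
(c) as written: -187.8 kJ/mol
By Hess's law, ΔHrxn = (1)·(-74.8) + (-2)·(-1273.3) + (1)·(-187.8) = 2284.0 kJ/mol

ΔHrxn = 2284.0 kJ/mol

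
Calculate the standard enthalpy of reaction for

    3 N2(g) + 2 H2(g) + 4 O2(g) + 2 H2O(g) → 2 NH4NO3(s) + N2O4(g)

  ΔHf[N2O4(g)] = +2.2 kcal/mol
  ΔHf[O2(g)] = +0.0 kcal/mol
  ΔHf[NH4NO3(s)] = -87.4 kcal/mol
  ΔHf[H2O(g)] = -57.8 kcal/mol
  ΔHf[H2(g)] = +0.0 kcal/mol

ΔH° = -57.0 kcal/mol

Products: 2·(-87.4) + 1·(+2.2) = -172.6
Reactants: 3·(+0.0) + 2·(+0.0) + 4·(+0.0) + 2·(-57.8) = -115.6
ΔH° = (-172.6) − (-115.6) = -57.0 kcal/mol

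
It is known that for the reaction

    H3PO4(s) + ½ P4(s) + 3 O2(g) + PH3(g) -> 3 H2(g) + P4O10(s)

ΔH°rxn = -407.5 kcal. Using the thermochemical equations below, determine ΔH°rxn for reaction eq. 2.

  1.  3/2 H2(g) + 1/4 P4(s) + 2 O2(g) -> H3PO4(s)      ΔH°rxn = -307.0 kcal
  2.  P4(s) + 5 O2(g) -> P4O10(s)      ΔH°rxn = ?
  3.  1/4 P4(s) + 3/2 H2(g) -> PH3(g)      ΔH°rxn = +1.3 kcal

ΔH°rxn = -713.2 kcal

eq. 1 reversed (reverse to put H3PO4(s) on the reactant side): +307.0 kcal
eq. 2 as written (P4O10(s) already on the product side): contributes x
eq. 3 reversed (PH3(g) must end up as a reactant): -1.3 kcal
-407.5 = (+307.0) + (-1.3) + x
x = (-407.5 − (+305.7)) / (1) = -713.2 kcal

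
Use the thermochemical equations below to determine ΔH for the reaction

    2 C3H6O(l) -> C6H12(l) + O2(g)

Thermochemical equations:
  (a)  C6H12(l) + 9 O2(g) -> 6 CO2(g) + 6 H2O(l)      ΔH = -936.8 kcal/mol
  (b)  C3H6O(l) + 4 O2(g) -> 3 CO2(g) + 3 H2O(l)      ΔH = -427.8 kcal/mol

ΔH = 81.2 kcal/mol

(a) reversed: +936.8 kcal/mol
(b) × 2: (2)·(-427.8) = -855.6 kcal/mol
Combining the equations, ΔH = (+936.8) + (-855.6) = 81.2 kcal/mol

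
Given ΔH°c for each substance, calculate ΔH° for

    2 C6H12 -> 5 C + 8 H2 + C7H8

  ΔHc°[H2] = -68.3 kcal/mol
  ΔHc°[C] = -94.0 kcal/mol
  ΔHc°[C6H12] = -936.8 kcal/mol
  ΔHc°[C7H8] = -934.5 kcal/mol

With combustion enthalpies, reactants minus products:
= [2·(-936.8)] − [5·(-94.0) + 8·(-68.3) + 1·(-934.5)]
= 77.3 kcal/mol

ΔH° = 77.3 kcal/mol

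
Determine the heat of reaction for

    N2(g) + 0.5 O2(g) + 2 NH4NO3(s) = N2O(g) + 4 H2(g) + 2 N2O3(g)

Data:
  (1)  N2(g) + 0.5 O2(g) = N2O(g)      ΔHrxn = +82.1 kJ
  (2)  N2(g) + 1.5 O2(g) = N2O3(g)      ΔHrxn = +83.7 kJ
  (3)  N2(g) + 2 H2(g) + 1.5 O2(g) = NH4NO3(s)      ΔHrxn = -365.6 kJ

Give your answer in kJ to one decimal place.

(1) as written (N2O(g) already on the product side): +82.1 kJ
(2) × 2 (scale by 2 for the 2 N2O3(g)): (2)·(+83.7) = +167.4 kJ
(3) reversed and × 2 (reverse to put NH4NO3(s) on the reactant side; scale by 2 for the 2 NH4NO3(s)): (-2)·(-365.6) = +731.2 kJ
ΔHrxn = (1)·(+82.1) + (2)·(+83.7) + (-2)·(-365.6) = 980.7 kJ

ΔHrxn = 980.7 kJ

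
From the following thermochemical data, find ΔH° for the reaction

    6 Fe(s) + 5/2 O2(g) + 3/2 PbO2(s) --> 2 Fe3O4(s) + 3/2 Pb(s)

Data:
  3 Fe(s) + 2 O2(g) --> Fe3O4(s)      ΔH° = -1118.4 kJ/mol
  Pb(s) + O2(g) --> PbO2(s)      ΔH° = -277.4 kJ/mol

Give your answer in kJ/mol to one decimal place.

ΔH° = -1820.7 kJ/mol

equation 1 × 2 (scale by 2 for the 2 Fe3O4(s)): (2)·(-1118.4) = -2236.8 kJ/mol
equation 2 reversed and × 3/2 (reverse to put PbO2(s) on the reactant side; ×3/2 to match 3/2 PbO2(s) in the target): (-3/2)·(-277.4) = +416.1 kJ/mol
ΔH° = (-2236.8) + (+416.1) = -1820.7 kJ/mol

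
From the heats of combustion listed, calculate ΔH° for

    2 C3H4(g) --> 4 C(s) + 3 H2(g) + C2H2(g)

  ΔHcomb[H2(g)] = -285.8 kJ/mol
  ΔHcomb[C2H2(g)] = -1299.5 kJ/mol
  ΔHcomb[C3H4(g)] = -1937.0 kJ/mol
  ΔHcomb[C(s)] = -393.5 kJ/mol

ΔH° = -143.1 kJ/mol

Using ΔH = Σ nΔHc°(reactants) − Σ nΔHc°(products):
= [2·(-1937.0)] − [4·(-393.5) + 3·(-285.8) + 1·(-1299.5)]
= -143.1 kJ/mol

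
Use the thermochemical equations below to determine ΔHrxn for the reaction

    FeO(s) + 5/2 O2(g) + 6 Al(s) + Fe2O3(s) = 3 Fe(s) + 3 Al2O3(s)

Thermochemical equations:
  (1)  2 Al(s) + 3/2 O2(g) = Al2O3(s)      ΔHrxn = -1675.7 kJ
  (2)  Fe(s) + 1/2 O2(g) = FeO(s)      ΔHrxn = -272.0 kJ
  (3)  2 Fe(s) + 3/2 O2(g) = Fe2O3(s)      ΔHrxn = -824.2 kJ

ΔHrxn = -3930.9 kJ

(1) × 3 (scale by 3 for the 3 Al2O3(s)): (3)·(-1675.7) = -5027.1 kJ
(2) reversed (FeO(s) must end up as a reactant): +272.0 kJ
(3) reversed (reverse to put Fe2O3(s) on the reactant side): +824.2 kJ
Since enthalpy is a state function, ΔHrxn = (3)·(-1675.7) + (-1)·(-272.0) + (-1)·(-824.2) = -3930.9 kJ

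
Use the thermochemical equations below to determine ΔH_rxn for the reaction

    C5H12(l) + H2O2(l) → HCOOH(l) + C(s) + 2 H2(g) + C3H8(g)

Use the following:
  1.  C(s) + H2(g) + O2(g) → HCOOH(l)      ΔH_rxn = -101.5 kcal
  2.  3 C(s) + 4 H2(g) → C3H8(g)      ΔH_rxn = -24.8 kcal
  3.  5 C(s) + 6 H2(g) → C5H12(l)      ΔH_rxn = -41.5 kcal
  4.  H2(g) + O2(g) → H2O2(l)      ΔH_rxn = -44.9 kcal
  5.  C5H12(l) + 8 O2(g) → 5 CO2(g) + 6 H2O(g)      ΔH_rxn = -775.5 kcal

eq. 1 as written (HCOOH(l) already on the product side): -101.5 kcal
eq. 2 as written (C3H8(g) already on the product side): -24.8 kcal
eq. 3 reversed: +41.5 kcal
eq. 4 reversed (reverse to put H2O2(l) on the reactant side): +44.9 kcal
eq. 5: not needed (CO2(g) appears nowhere else).
Combining the equations, ΔH_rxn = (-101.5) + (-24.8) + (+41.5) + (+44.9) = -39.9 kcal

ΔH_rxn = -39.9 kcal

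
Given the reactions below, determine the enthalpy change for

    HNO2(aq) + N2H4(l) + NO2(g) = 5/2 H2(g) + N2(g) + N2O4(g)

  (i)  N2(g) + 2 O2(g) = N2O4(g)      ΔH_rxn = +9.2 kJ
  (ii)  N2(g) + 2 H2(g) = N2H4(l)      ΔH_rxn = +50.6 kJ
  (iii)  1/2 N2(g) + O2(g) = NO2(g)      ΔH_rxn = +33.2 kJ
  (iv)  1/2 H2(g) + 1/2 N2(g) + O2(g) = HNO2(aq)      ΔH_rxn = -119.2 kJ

ΔH_rxn = 44.6 kJ

(i) as written: +9.2 kJ
(ii) reversed: -50.6 kJ
(iii) reversed: -33.2 kJ
(iv) reversed: +119.2 kJ
Combining the equations, ΔH_rxn = (1)·(+9.2) + (-1)·(+50.6) + (-1)·(+33.2) + (-1)·(-119.2) = 44.6 kJ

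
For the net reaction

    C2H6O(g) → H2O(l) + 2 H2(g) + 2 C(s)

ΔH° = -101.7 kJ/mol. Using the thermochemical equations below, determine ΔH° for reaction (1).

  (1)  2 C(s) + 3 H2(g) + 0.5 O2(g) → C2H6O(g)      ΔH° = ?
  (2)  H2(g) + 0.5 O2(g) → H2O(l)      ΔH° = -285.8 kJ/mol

ΔH° = -184.1 kJ/mol

(1) reversed (C2H6O(g) must end up as a reactant): contributes −x
(2) as written (H2O(l) already on the product side): -285.8 kJ/mol
-101.7 = (-285.8) − x
x = (-101.7 − (-285.8)) / (-1) = -184.1 kJ/mol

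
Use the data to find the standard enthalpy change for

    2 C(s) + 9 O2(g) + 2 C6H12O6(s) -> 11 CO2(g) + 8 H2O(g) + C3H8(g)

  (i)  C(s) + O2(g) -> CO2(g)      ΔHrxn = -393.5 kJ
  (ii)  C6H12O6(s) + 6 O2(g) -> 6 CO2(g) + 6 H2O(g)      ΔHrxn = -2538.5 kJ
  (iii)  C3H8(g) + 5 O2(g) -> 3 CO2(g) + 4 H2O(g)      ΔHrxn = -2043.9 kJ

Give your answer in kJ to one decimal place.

(i) × 2 (scale by 2 for the 2 C(s)): (2)·(-393.5) = -787.0 kJ
(ii) × 2 (scale by 2 for the 2 C6H12O6(s)): (2)·(-2538.5) = -5077.0 kJ
(iii) reversed (C3H8(g) must end up as a product): +2043.9 kJ
By Hess's law, ΔHrxn = (2)·(-393.5) + (2)·(-2538.5) + (-1)·(-2043.9) = -3820.1 kJ

ΔHrxn = -3820.1 kJ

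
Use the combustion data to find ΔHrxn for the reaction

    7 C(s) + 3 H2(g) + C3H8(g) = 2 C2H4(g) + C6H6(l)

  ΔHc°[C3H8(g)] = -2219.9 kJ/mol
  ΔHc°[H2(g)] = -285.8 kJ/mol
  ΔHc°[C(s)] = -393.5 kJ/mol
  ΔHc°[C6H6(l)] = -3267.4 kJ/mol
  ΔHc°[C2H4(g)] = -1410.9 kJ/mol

With combustion enthalpies, reactants minus products:
= [7·(-393.5) + 3·(-285.8) + 1·(-2219.9)] − [2·(-1410.9) + 1·(-3267.4)]
= 257.4 kJ/mol

ΔHrxn = 257.4 kJ/mol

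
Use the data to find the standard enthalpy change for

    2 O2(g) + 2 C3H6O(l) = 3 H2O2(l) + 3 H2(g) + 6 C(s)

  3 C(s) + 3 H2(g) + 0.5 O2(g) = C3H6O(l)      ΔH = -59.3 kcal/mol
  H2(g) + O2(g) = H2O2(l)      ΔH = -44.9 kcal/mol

equation 1 reversed and × 2 (reverse to put C3H6O(l) on the reactant side; scale by 2 for the 2 C3H6O(l)): (-2)·(-59.3) = +118.6 kcal/mol
equation 2 × 3 (×3 to match 3 H2O2(l) in the target): (3)·(-44.9) = -134.7 kcal/mol
Summing the manipulated equations, ΔH = (-2)·(-59.3) + (3)·(-44.9) = -16.1 kcal/mol

ΔH = -16.1 kcal/mol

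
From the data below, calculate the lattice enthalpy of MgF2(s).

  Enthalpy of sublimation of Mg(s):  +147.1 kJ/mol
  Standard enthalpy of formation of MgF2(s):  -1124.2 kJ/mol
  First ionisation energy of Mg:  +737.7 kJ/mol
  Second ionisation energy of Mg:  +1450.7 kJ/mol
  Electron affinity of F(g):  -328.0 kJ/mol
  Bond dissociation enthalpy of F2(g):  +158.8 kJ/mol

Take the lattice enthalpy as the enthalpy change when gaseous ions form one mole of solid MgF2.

U = -2962.5 kJ/mol

ΔHf° = 1·ΔHsub + 1·(ΣIE) + 1·D(F2) + 2·EA + U
-1124.2 = 1·(+147.1) + 1·(+2188.4) + 1·(+158.8) + 2·(-328.0) + U
U = -1124.2 − (+1838.3) = -2962.5 kJ/mol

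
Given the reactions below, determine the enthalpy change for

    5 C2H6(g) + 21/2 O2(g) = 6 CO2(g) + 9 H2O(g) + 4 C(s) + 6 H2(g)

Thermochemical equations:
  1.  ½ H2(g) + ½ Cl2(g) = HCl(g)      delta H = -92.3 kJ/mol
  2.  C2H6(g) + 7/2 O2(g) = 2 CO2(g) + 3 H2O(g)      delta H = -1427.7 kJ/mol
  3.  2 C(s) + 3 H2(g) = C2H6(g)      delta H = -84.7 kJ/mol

delta H = -4113.7 kJ/mol

eq. 1: not needed (HCl(g) appears nowhere else).
eq. 2 × 3 (×3 to match 6 CO2(g) in the target): (3)·(-1427.7) = -4283.1 kJ/mol
eq. 3 reversed and × 2 (reverse to put C(s) on the product side; ×2 to match 4 C(s) in the target): (-2)·(-84.7) = +169.4 kJ/mol
delta H = (-4283.1) + (+169.4) = -4113.7 kJ/mol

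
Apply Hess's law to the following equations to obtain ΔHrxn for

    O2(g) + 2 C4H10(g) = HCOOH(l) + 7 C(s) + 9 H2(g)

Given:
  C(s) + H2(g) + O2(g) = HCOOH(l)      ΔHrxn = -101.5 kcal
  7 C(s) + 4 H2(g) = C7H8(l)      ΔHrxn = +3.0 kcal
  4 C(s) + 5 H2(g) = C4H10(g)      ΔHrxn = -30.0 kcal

ΔHrxn = -41.5 kcal

equation 1 as written (HCOOH(l) already on the product side): -101.5 kcal
equation 2: not needed (C7H8(l) appears nowhere else).
equation 3 reversed and × 2 (reverse to put C4H10(g) on the reactant side; scale by 2 for the 2 C4H10(g)): (-2)·(-30.0) = +60.0 kcal
Combining the equations, ΔHrxn = (-101.5) + (+60.0) = -41.5 kcal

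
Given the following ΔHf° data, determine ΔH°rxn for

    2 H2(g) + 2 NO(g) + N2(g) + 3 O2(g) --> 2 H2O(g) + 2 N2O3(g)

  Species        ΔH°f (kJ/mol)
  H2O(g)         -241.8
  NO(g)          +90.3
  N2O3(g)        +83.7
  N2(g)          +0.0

ΔH°rxn = -496.8 kJ/mol

Products: 2·(-241.8) + 2·(+83.7) = -316.2
Reactants: 2·(+0.0) + 2·(+90.3) + 1·(+0.0) + 3·(+0.0) = +180.6
ΔH°rxn = (-316.2) − (+180.6) = -496.8 kJ/mol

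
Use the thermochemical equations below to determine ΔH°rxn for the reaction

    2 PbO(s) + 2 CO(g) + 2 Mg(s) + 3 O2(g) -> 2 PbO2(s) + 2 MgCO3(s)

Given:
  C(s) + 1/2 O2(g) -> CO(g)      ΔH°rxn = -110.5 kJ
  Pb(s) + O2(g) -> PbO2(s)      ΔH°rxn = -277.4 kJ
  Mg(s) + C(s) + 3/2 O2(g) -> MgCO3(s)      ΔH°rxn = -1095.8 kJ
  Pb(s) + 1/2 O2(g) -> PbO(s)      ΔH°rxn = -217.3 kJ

ΔH°rxn = -2090.8 kJ

equation 1 reversed and × 2 (CO(g) must end up as a reactant; scale by 2 for the 2 CO(g)): (-2)·(-110.5) = +221.0 kJ
equation 2 × 2 (scale by 2 for the 2 PbO2(s)): (2)·(-277.4) = -554.8 kJ
equation 3 × 2 (scale by 2 for the 2 MgCO3(s)): (2)·(-1095.8) = -2191.6 kJ
equation 4 reversed and × 2 (PbO(s) must end up as a reactant; ×2 to match 2 PbO(s) in the target): (-2)·(-217.3) = +434.6 kJ
Summing the manipulated equations, ΔH°rxn = (+221.0) + (-554.8) + (-2191.6) + (+434.6) = -2090.8 kJ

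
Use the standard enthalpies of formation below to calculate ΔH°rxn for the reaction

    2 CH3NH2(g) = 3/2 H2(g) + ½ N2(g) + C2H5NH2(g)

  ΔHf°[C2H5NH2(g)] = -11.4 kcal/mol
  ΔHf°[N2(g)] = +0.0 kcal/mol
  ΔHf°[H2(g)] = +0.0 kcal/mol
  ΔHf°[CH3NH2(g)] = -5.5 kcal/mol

ΔH°rxn = -0.4 kcal/mol

ΔH°rxn = Σ nΔHf°(products) − Σ nΔHf°(reactants).
Products: 3/2·(+0.0) + 1/2·(+0.0) + 1·(-11.4) = -11.4
Reactants: 2·(-5.5) = -11.0
ΔH°rxn = (-11.4) − (-11.0) = -0.4 kcal/mol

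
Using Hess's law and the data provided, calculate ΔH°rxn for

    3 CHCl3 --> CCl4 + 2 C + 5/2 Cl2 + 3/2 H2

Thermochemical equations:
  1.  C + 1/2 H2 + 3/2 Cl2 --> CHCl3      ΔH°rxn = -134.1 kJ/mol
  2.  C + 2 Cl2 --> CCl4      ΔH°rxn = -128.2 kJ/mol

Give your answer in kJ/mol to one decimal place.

eq. 1 reversed and × 3 (reverse to put CHCl3 on the reactant side; ×3 to match 3 CHCl3 in the target): (-3)·(-134.1) = +402.3 kJ/mol
eq. 2 as written (CCl4 already on the product side): -128.2 kJ/mol
ΔH°rxn = (+402.3) + (-128.2) = 274.1 kJ/mol

ΔH°rxn = 274.1 kJ/mol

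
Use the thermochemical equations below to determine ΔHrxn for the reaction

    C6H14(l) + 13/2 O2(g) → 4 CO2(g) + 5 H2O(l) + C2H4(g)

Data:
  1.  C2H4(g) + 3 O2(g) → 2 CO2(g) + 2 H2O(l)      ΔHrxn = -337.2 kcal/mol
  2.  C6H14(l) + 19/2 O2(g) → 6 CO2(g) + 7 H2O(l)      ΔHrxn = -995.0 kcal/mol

ΔHrxn = -657.8 kcal/mol

eq. 1 reversed: +337.2 kcal/mol
eq. 2 as written: -995.0 kcal/mol
Combining the equations, ΔHrxn = (+337.2) + (-995.0) = -657.8 kcal/mol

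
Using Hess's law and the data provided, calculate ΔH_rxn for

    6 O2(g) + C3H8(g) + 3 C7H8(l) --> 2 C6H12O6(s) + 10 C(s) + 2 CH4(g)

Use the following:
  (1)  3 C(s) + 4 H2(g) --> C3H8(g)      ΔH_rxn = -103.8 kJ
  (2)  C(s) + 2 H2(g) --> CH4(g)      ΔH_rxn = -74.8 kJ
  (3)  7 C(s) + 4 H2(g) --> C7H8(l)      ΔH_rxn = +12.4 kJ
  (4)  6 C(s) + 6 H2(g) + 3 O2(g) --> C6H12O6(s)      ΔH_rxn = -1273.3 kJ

(1) reversed: +103.8 kJ
(2) × 2: (2)·(-74.8) = -149.6 kJ
(3) reversed and × 3: (-3)·(+12.4) = -37.2 kJ
(4) × 2: (2)·(-1273.3) = -2546.6 kJ
By Hess's law, ΔH_rxn = (-1)·(-103.8) + (2)·(-74.8) + (-3)·(+12.4) + (2)·(-1273.3) = -2629.6 kJ

ΔH_rxn = -2629.6 kJ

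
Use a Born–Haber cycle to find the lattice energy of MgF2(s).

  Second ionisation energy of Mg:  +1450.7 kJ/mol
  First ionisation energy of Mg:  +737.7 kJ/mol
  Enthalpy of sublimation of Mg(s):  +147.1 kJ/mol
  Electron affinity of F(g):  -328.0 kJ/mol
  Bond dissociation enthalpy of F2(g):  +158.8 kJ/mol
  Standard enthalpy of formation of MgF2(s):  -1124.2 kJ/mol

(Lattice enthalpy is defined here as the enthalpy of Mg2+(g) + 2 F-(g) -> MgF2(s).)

ΔHf° = 1·ΔHsub + 1·(ΣIE) + 1·D(F2) + 2·EA + U
-1124.2 = 1·(+147.1) + 1·(+2188.4) + 1·(+158.8) + 2·(-328.0) + U
U = -1124.2 − (+1838.3) = -2962.5 kJ/mol

U = -2962.5 kJ/mol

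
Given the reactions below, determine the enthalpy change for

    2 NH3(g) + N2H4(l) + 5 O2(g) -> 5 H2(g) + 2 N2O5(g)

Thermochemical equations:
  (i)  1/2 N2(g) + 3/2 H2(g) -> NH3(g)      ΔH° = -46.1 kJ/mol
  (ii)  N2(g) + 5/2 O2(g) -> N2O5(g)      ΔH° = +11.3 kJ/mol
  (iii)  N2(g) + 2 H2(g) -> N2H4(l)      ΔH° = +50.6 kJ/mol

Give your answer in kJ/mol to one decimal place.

(i) reversed and × 2: (-2)·(-46.1) = +92.2 kJ/mol
(ii) × 2: (2)·(+11.3) = +22.6 kJ/mol
(iii) reversed: -50.6 kJ/mol
ΔH° = (-2)·(-46.1) + (2)·(+11.3) + (-1)·(+50.6) = 64.2 kJ/mol

ΔH° = 64.2 kJ/mol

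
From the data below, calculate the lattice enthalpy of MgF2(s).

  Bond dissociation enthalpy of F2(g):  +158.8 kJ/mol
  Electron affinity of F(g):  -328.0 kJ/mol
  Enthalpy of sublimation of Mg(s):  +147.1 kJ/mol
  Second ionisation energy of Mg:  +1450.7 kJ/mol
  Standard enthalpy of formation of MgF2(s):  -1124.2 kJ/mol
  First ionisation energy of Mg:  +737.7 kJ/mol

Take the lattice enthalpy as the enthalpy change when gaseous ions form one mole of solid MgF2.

ΔHf° = 1·ΔHsub + 1·(ΣIE) + 1·D(F2) + 2·EA + U
-1124.2 = 1·(+147.1) + 1·(+2188.4) + 1·(+158.8) + 2·(-328.0) + U
U = -1124.2 − (+1838.3) = -2962.5 kJ/mol

U = -2962.5 kJ/mol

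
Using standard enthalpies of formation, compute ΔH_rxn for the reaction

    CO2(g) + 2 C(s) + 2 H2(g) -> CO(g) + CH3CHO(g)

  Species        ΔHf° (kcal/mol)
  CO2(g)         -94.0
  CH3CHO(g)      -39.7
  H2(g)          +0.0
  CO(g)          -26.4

Products: 1·(-26.4) + 1·(-39.7) = -66.1
Reactants: 1·(-94.0) + 2·(+0.0) + 2·(+0.0) = -94.0
ΔH_rxn = (-66.1) − (-94.0) = 27.9 kcal/mol

ΔH_rxn = 27.9 kcal/mol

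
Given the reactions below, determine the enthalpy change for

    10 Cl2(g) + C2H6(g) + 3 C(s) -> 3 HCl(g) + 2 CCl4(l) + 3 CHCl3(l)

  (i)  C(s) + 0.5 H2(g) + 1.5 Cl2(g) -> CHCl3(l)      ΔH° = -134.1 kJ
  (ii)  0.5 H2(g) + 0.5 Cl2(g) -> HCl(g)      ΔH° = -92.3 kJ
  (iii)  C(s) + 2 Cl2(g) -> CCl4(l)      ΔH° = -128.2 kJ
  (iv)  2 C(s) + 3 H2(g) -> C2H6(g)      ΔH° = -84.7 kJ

(i) × 3 (scale by 3 for the 3 CHCl3(l)): (3)·(-134.1) = -402.3 kJ
(ii) × 3 (scale by 3 for the 3 HCl(g)): (3)·(-92.3) = -276.9 kJ
(iii) × 2 (×2 to match 2 CCl4(l) in the target): (2)·(-128.2) = -256.4 kJ
(iv) reversed (C2H6(g) must end up as a reactant): +84.7 kJ
Combining the equations, ΔH° = (3)·(-134.1) + (3)·(-92.3) + (2)·(-128.2) + (-1)·(-84.7) = -850.9 kJ

ΔH° = -850.9 kJ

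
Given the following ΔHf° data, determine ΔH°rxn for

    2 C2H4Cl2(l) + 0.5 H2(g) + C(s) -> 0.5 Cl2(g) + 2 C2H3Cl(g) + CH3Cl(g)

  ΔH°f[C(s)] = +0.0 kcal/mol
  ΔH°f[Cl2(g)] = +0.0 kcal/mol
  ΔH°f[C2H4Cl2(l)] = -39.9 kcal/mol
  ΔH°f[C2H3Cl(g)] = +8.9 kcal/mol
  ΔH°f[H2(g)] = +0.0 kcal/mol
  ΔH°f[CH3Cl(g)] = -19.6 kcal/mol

ΔH°rxn = Σ nΔHf°(products) − Σ nΔHf°(reactants).
Products: 1/2·(+0.0) + 2·(+8.9) + 1·(-19.6) = -1.8
Reactants: 2·(-39.9) + 1/2·(+0.0) + 1·(+0.0) = -79.8
ΔH°rxn = (-1.8) − (-79.8) = 78.0 kcal/mol

ΔH°rxn = 78.0 kcal/mol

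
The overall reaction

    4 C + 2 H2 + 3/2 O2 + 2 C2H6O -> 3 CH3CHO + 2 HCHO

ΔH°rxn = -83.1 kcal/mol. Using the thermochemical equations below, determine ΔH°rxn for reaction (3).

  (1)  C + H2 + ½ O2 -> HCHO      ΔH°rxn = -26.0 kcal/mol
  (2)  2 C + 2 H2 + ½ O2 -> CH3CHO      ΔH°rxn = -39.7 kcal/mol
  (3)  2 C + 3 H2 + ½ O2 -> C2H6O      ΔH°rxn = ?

ΔH°rxn = -44.0 kcal/mol

(1) × 2 (scale by 2 for the 2 HCHO): (2)·(-26.0) = -52.0 kcal/mol
(2) × 3 (scale by 3 for the 3 CH3CHO): (3)·(-39.7) = -119.1 kcal/mol
(3) reversed and × 2 (C2H6O must end up as a reactant; scale by 2 for the 2 C2H6O): contributes −2·x
-83.1 = (-52.0) + (-119.1) − 2·x
x = (-83.1 − (-171.1)) / (-2) = -44.0 kcal/mol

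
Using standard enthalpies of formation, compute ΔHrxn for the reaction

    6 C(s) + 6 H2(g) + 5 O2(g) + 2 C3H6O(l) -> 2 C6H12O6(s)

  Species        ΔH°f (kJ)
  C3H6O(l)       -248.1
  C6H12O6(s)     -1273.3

ΔHrxn = -2050.4 kJ

Products: 2·(-1273.3) = -2546.6
Reactants: 6·(+0.0) + 6·(+0.0) + 5·(+0.0) + 2·(-248.1) = -496.2
ΔHrxn = (-2546.6) − (-496.2) = -2050.4 kJ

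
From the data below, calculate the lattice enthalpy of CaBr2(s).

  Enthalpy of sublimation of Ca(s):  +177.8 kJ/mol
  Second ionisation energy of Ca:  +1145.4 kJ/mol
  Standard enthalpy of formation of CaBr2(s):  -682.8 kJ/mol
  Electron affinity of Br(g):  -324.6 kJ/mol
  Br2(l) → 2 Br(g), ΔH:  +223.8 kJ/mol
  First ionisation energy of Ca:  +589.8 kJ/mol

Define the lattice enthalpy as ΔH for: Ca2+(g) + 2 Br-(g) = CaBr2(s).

U = -2170.4 kJ/mol

ΔHf° = 1·ΔHsub + 1·(ΣIE) + 1·D(Br2) + 2·EA + U
-682.8 = 1·(+177.8) + 1·(+1735.2) + 1·(+223.8) + 2·(-324.6) + U
U = -682.8 − (+1487.6) = -2170.4 kJ/mol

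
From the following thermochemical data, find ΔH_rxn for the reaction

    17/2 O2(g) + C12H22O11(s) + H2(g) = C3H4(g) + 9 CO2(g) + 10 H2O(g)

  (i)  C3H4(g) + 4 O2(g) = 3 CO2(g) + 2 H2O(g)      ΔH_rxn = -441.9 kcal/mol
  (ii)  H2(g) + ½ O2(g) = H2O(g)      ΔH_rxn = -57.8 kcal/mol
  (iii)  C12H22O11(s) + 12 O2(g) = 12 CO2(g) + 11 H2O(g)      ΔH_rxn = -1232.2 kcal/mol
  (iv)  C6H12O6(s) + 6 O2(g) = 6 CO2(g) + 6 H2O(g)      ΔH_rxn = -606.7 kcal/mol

ΔH_rxn = -848.1 kcal/mol

(i) reversed (C3H4(g) must end up as a product): +441.9 kcal/mol
(ii) as written (H2(g) already on the reactant side): -57.8 kcal/mol
(iii) as written (C12H22O11(s) already on the reactant side): -1232.2 kcal/mol
(iv): not needed (C6H12O6(s) appears nowhere else).
Since enthalpy is a state function, ΔH_rxn = (-1)·(-441.9) + (1)·(-57.8) + (1)·(-1232.2) = -848.1 kcal/mol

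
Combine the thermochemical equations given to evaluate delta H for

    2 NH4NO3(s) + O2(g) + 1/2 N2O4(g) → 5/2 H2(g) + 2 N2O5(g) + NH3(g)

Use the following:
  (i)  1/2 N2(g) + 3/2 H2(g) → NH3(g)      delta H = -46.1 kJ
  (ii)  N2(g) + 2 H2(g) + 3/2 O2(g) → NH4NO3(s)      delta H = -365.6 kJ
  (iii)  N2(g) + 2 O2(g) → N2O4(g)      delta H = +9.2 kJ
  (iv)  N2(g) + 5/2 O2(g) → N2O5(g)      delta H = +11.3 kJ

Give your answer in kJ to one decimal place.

delta H = 703.1 kJ

(i) as written (NH3(g) already on the product side): -46.1 kJ
(ii) reversed and × 2 (reverse to put NH4NO3(s) on the reactant side; ×2 to match 2 NH4NO3(s) in the target): (-2)·(-365.6) = +731.2 kJ
(iii) reversed and × 1/2 (reverse to put N2O4(g) on the reactant side; scale by 1/2 for the 1/2 N2O4(g)): (-1/2)·(+9.2) = -4.6 kJ
(iv) × 2 (scale by 2 for the 2 N2O5(g)): (2)·(+11.3) = +22.6 kJ
Summing the manipulated equations, delta H = (-46.1) + (+731.2) + (-4.6) + (+22.6) = 703.1 kJ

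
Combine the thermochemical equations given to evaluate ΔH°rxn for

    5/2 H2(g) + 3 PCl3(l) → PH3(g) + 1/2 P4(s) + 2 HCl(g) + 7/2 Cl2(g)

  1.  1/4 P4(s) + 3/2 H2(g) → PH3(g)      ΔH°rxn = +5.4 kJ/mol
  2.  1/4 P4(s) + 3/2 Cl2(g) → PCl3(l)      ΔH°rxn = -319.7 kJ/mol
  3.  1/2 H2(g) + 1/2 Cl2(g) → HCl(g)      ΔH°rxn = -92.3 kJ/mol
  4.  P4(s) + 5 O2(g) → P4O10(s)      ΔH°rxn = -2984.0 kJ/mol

eq. 1 as written (PH3(g) already on the product side): +5.4 kJ/mol
eq. 2 reversed and × 3 (reverse to put PCl3(l) on the reactant side; ×3 to match 3 PCl3(l) in the target): (-3)·(-319.7) = +959.1 kJ/mol
eq. 3 × 2 (×2 to match 2 HCl(g) in the target): (2)·(-92.3) = -184.6 kJ/mol
eq. 4: not needed (O2(g) appears nowhere else).
Since enthalpy is a state function, ΔH°rxn = (+5.4) + (+959.1) + (-184.6) = 779.9 kJ/mol

ΔH°rxn = 779.9 kJ/mol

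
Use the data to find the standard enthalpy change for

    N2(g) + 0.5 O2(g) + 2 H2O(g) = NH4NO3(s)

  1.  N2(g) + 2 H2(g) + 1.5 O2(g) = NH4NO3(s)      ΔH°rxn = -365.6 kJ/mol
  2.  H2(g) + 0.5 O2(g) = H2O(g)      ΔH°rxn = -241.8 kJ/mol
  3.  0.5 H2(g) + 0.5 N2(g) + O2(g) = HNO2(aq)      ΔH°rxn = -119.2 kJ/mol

ΔH°rxn = 118.0 kJ/mol

eq. 1 as written (NH4NO3(s) already on the product side): -365.6 kJ/mol
eq. 2 reversed and × 2 (reverse to put H2O(g) on the reactant side; ×2 to match 2 H2O(g) in the target): (-2)·(-241.8) = +483.6 kJ/mol
eq. 3: not needed (HNO2(aq) appears nowhere else).
By Hess's law, ΔH°rxn = (-365.6) + (+483.6) = 118.0 kJ/mol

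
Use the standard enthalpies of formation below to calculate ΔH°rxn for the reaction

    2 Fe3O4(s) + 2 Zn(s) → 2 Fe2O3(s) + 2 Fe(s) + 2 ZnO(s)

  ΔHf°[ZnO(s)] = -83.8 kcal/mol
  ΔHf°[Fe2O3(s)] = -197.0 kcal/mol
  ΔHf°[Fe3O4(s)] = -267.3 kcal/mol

ΔH°rxn = -27.0 kcal/mol

Products: 2·(-197.0) + 2·(+0.0) + 2·(-83.8) = -561.6
Reactants: 2·(-267.3) + 2·(+0.0) = -534.6
ΔH°rxn = (-561.6) − (-534.6) = -27.0 kcal/mol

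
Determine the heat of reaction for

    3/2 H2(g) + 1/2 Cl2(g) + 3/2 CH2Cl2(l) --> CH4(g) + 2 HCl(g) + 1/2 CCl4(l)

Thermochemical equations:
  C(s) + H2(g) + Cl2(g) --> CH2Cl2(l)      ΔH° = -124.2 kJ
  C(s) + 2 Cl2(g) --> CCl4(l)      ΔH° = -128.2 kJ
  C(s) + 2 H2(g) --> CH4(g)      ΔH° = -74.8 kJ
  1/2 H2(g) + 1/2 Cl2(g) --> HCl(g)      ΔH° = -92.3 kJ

equation 1 reversed and × 3/2 (reverse to put CH2Cl2(l) on the reactant side; ×3/2 to match 3/2 CH2Cl2(l) in the target): (-3/2)·(-124.2) = +186.3 kJ
equation 2 × 1/2 (scale by 1/2 for the 1/2 CCl4(l)): (1/2)·(-128.2) = -64.1 kJ
equation 3 as written (CH4(g) already on the product side): -74.8 kJ
equation 4 × 2 (×2 to match 2 HCl(g) in the target): (2)·(-92.3) = -184.6 kJ
Since enthalpy is a state function, ΔH° = (-3/2)·(-124.2) + (1/2)·(-128.2) + (1)·(-74.8) + (2)·(-92.3) = -137.2 kJ

ΔH° = -137.2 kJ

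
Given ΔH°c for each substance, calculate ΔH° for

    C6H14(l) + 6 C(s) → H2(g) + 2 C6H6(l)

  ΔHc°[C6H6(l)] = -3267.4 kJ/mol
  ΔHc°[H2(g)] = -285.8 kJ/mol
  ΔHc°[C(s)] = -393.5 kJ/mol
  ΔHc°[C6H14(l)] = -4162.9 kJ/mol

With combustion enthalpies, reactants minus products:
= [1·(-4162.9) + 6·(-393.5)] − [1·(-285.8) + 2·(-3267.4)]
= 296.7 kJ/mol

ΔH° = 296.7 kJ/mol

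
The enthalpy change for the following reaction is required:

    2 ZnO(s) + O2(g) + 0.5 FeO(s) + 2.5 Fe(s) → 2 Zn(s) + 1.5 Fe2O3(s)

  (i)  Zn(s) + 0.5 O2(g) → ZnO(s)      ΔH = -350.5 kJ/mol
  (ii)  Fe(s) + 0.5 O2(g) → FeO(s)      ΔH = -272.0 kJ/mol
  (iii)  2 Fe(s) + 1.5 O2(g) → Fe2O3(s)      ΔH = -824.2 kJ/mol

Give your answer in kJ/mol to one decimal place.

(i) reversed and × 2: (-2)·(-350.5) = +701.0 kJ/mol
(ii) reversed and × 1/2: (-1/2)·(-272.0) = +136.0 kJ/mol
(iii) × 3/2: (3/2)·(-824.2) = -1236.3 kJ/mol
By Hess's law, ΔH = (+701.0) + (+136.0) + (-1236.3) = -399.3 kJ/mol

ΔH = -399.3 kJ/mol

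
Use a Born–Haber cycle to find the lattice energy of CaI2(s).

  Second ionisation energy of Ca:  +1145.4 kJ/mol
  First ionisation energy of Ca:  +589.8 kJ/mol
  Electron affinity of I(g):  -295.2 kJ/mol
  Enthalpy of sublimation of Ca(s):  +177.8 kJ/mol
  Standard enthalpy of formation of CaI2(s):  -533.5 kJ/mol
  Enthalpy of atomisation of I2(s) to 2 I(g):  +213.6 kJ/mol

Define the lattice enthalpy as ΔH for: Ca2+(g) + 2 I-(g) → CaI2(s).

ΔHf° = 1·ΔHsub + 1·(ΣIE) + 1·D(I2) + 2·EA + U
-533.5 = 1·(+177.8) + 1·(+1735.2) + 1·(+213.6) + 2·(-295.2) + U
U = -533.5 − (+1536.2) = -2069.7 kJ/mol

U = -2069.7 kJ/mol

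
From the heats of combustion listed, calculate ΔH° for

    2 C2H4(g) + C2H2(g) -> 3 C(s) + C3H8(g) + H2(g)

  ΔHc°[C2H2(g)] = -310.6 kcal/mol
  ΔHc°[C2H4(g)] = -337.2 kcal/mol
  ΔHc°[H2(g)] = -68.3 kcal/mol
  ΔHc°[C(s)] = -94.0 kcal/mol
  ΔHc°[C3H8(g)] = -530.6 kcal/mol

With combustion enthalpies, reactants minus products:
= [2·(-337.2) + 1·(-310.6)] − [3·(-94.0) + 1·(-530.6) + 1·(-68.3)]
= -104.1 kcal/mol

ΔH° = -104.1 kcal/mol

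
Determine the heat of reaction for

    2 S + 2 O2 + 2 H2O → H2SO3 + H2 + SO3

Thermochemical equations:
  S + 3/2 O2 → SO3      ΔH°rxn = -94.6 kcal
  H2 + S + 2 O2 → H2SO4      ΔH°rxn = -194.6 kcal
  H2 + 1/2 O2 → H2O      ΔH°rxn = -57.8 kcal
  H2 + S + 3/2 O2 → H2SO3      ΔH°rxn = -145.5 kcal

equation 1 as written (SO3 already on the product side): -94.6 kcal
equation 2: not needed (H2SO4 appears nowhere else).
equation 3 reversed and × 2 (reverse to put H2O on the reactant side; ×2 to match 2 H2O in the target): (-2)·(-57.8) = +115.6 kcal
equation 4 as written (H2SO3 already on the product side): -145.5 kcal
Summing the manipulated equations, ΔH°rxn = (-94.6) + (+115.6) + (-145.5) = -124.5 kcal

ΔH°rxn = -124.5 kcal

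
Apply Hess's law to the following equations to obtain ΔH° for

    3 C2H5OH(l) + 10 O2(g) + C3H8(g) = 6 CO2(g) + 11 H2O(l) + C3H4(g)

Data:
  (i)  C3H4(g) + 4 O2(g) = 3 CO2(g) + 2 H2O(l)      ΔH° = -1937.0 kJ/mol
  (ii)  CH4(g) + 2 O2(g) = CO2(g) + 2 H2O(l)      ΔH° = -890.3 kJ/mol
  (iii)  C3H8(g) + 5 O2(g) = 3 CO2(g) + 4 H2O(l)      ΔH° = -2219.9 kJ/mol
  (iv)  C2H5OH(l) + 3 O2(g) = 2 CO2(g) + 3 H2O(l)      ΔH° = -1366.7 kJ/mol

(i) reversed: +1937.0 kJ/mol
(ii): not needed.
(iii) as written: -2219.9 kJ/mol
(iv) × 3: (3)·(-1366.7) = -4100.1 kJ/mol
By Hess's law, ΔH° = (+1937.0) + (-2219.9) + (-4100.1) = -4383.0 kJ/mol

ΔH° = -4383.0 kJ/mol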